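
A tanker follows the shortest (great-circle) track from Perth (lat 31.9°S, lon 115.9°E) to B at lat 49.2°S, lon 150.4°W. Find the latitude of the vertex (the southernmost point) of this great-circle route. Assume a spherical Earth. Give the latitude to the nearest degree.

≈ 54°S

The great circle lies in the plane with unit normal n̂ = (p₁ × p₂)/|p₁ × p₂|.
Here n̂_z ≈ +0.594; the vertex latitude is φ_max = arccos|n̂_z| ≈ 53.5°.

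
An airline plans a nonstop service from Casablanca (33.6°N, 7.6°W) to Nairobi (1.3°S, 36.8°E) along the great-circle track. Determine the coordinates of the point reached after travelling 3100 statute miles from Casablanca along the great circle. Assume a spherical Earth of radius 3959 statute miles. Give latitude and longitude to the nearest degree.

≈ (5°N, 30°E)

Convert each endpoint to a unit vector on the sphere (x = cos φ cos λ, y = cos φ sin λ, z = sin φ).
The central angle between the endpoints is δ = arccos(p₁·p₂) ≈ 0.949 rad (54.4°). The total great-circle distance is δ·R ≈ 0.949 × 3959 ≈ 3758 mi, so the target fraction is f = 3100/3758 ≈ 0.825.
Interpolate at f ≈ 0.825 with slerp weights a = sin((1−f)δ)/sin δ ≈ 0.203, b = sin(fδ)/sin δ ≈ 0.868.
p = a·p₁ + b·p₂ ≈ (0.863, 0.497, 0.093); φ = arcsin(p_z) ≈ 5.33°, λ = atan2(p_y, p_x) ≈ 29.96°.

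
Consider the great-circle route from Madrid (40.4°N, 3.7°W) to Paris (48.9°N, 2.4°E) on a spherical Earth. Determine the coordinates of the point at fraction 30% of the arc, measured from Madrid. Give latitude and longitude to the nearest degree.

The haversine formula gives a central angle δ ≈ 0.166 rad (9.5°) between the endpoints.
Interpolate at f = 0.30 with slerp weights a = sin((1−f)δ)/sin δ ≈ 0.702, b = sin(fδ)/sin δ ≈ 0.301.
p = a·p₁ + b·p₂ ≈ (0.731, -0.026, 0.682); φ = arcsin(p_z) ≈ 42.98°, λ = atan2(p_y, p_x) ≈ -2.05°.

≈ 43°N, 2°W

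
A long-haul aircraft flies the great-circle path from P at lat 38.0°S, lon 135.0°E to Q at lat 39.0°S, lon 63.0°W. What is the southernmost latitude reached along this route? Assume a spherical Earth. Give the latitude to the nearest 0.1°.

The great circle lies in the plane with unit normal n̂ = (p₁ × p₂)/|p₁ × p₂|.
Here n̂_z ≈ +0.193; the vertex latitude is φ_max = arccos|n̂_z| ≈ 78.9°.

≈ 78.9°S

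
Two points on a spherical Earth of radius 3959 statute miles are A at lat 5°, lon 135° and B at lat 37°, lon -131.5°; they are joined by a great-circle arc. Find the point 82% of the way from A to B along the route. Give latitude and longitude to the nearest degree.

The haversine formula gives a central angle δ ≈ 1.567 rad (89.8°) between the endpoints.
Interpolate at f = 0.82 with slerp weights a = sin((1−f)δ)/sin δ ≈ 0.278, b = sin(fδ)/sin δ ≈ 0.959.
p = a·p₁ + b·p₂ ≈ (-0.704, -0.378, 0.602); φ = arcsin(p_z) ≈ 36.99°, λ = atan2(p_y, p_x) ≈ -151.77°.

≈ lat 37°, lon -152°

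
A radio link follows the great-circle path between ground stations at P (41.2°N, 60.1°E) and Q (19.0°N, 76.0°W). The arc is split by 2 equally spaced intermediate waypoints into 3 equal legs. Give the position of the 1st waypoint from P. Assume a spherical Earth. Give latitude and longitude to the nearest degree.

≈ (59°N, 10°E)

Convert each endpoint to a unit vector on the sphere (x = cos φ cos λ, y = cos φ sin λ, z = sin φ).
The central angle between the endpoints is δ = arccos(p₁·p₂) ≈ 1.874 rad (107.3°).
Interpolate at f = 1/3 with slerp weights a = sin((1−f)δ)/sin δ ≈ 0.994, b = sin(fδ)/sin δ ≈ 0.613.
p = a·p₁ + b·p₂ ≈ (0.513, 0.086, 0.854); φ = arcsin(p_z) ≈ 58.66°, λ = atan2(p_y, p_x) ≈ 9.55°.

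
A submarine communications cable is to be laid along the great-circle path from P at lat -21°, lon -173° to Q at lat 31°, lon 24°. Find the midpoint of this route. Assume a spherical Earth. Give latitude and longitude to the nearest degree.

≈ lat 30°, lon 121°

Convert each endpoint to a unit vector on the sphere (x = cos φ cos λ, y = cos φ sin λ, z = sin φ).
The central angle between the endpoints is δ = arccos(p₁·p₂) ≈ 2.824 rad (161.8°).
Interpolate at f = 1/2 with slerp weights a = sin((1−f)δ)/sin δ ≈ 3.157, b = sin(fδ)/sin δ ≈ 3.157.
p = a·p₁ + b·p₂ ≈ (-0.453, 0.742, 0.495); φ = arcsin(p_z) ≈ 29.65°, λ = atan2(p_y, p_x) ≈ 121.44°.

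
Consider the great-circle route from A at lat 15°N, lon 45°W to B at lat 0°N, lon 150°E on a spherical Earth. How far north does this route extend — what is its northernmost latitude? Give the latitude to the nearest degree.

≈ 46°N

The great circle lies in the plane with unit normal n̂ = (p₁ × p₂)/|p₁ × p₂|.
Here n̂_z ≈ -0.695; the vertex latitude is φ_max = arccos|n̂_z| ≈ 46.0°.
Check via Clairaut: cos φ_max = |cos φ₁| · sin C = cos(15.0°)·sin(46.0°) ≈ 0.695, again giving ≈ 46.0°.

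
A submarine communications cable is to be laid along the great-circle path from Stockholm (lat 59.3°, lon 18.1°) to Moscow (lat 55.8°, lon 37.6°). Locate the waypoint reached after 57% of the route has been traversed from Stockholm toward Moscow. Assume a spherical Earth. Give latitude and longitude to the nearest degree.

Write both endpoints as unit vectors p₁, p₂ with components (cos φ cos λ, cos φ sin λ, sin φ).
The central angle between the endpoints is δ = arccos(p₁·p₂) ≈ 0.192 rad (11.0°).
Interpolate at f = 0.57 with slerp weights a = sin((1−f)δ)/sin δ ≈ 0.432, b = sin(fδ)/sin δ ≈ 0.572.
p = a·p₁ + b·p₂ ≈ (0.465, 0.265, 0.845); φ = arcsin(p_z) ≈ 57.67°, λ = atan2(p_y, p_x) ≈ 29.68°.

≈ lat 58°, lon 30°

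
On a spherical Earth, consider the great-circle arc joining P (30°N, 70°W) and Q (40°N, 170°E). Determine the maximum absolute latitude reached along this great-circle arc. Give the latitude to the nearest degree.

The great circle lies in the plane with unit normal n̂ = (p₁ × p₂)/|p₁ × p₂|.
Here n̂_z ≈ -0.575; the vertex latitude is φ_max = arccos|n̂_z| ≈ 54.9°.
Check via Clairaut: cos φ_max = |cos φ₁| · sin C = cos(30.0°)·sin(41.6°) ≈ 0.575, again giving ≈ 54.9°.

≈ 55°N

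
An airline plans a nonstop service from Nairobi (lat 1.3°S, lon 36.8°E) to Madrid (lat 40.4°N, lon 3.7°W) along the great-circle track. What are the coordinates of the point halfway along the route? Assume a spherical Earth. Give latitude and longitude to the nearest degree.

The haversine formula gives a central angle δ ≈ 0.971 rad (55.7°) between the endpoints.
Interpolate at f = 1/2 with slerp weights a = sin((1−f)δ)/sin δ ≈ 0.565, b = sin(fδ)/sin δ ≈ 0.565.
p = a·p₁ + b·p₂ ≈ (0.882, 0.311, 0.354); φ = arcsin(p_z) ≈ 20.71°, λ = atan2(p_y, p_x) ≈ 19.41°.

≈ lat 21°N, lon 19°E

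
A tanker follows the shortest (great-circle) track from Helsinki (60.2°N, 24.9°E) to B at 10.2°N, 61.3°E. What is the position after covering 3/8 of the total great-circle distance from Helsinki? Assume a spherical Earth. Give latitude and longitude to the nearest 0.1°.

Write both endpoints as unit vectors p₁, p₂ with components (cos φ cos λ, cos φ sin λ, sin φ).
The central angle between the endpoints is δ = arccos(p₁·p₂) ≈ 0.992 rad (56.8°).
Interpolate at f = 3/8 with slerp weights a = sin((1−f)δ)/sin δ ≈ 0.694, b = sin(fδ)/sin δ ≈ 0.434.
p = a·p₁ + b·p₂ ≈ (0.518, 0.520, 0.679); φ = arcsin(p_z) ≈ 42.78°, λ = atan2(p_y, p_x) ≈ 45.11°.

≈ 42.8°N, 45.1°E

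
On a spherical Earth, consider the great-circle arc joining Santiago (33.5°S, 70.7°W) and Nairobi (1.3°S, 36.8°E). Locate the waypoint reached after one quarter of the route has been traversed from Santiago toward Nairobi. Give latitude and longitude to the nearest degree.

Write both endpoints as unit vectors p₁, p₂ with components (cos φ cos λ, cos φ sin λ, sin φ).
The central angle between the endpoints is δ = arccos(p₁·p₂) ≈ 1.811 rad (103.8°).
Interpolate at f = 1/4 with slerp weights a = sin((1−f)δ)/sin δ ≈ 1.007, b = sin(fδ)/sin δ ≈ 0.450.
p = a·p₁ + b·p₂ ≈ (0.638, -0.522, -0.566); φ = arcsin(p_z) ≈ -34.45°, λ = atan2(p_y, p_x) ≈ -39.31°.

≈ 34°S, 39°W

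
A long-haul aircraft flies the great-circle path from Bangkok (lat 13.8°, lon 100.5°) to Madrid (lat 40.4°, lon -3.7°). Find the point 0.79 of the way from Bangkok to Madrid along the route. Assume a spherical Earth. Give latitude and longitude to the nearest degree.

≈ lat 44°, lon 22°

The haversine formula gives a central angle δ ≈ 1.598 rad (91.5°) between the endpoints.
Interpolate at f = 0.79 with slerp weights a = sin((1−f)δ)/sin δ ≈ 0.329, b = sin(fδ)/sin δ ≈ 0.953.
p = a·p₁ + b·p₂ ≈ (0.666, 0.268, 0.696); φ = arcsin(p_z) ≈ 44.13°, λ = atan2(p_y, p_x) ≈ 21.89°.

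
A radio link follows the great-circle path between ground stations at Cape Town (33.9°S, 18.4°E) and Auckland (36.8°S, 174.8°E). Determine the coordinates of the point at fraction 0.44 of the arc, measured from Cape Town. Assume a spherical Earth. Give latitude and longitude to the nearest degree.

Convert each endpoint to a unit vector on the sphere (x = cos φ cos λ, y = cos φ sin λ, z = sin φ).
The central angle between the endpoints is δ = arccos(p₁·p₂) ≈ 1.849 rad (106.0°).
Interpolate at f = 0.44 with slerp weights a = sin((1−f)δ)/sin δ ≈ 0.895, b = sin(fδ)/sin δ ≈ 0.756.
p = a·p₁ + b·p₂ ≈ (0.102, 0.289, -0.952); φ = arcsin(p_z) ≈ -72.14°, λ = atan2(p_y, p_x) ≈ 70.62°.

≈ (72°S, 71°E)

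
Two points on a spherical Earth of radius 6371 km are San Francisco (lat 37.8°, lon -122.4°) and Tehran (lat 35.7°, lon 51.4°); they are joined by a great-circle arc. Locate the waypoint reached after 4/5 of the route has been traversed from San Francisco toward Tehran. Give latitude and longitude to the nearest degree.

Convert each endpoint to a unit vector on the sphere (x = cos φ cos λ, y = cos φ sin λ, z = sin φ).
The central angle between the endpoints is δ = arccos(p₁·p₂) ≈ 1.855 rad (106.3°).
Interpolate at f = 4/5 with slerp weights a = sin((1−f)δ)/sin δ ≈ 0.378, b = sin(fδ)/sin δ ≈ 1.038.
p = a·p₁ + b·p₂ ≈ (0.366, 0.407, 0.837); φ = arcsin(p_z) ≈ 56.83°, λ = atan2(p_y, p_x) ≈ 48.02°.

≈ lat 57°, lon 48°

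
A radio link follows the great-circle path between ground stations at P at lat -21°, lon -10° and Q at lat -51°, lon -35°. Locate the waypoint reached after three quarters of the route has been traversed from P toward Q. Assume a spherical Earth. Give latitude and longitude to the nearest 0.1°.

≈ lat -44.1°, lon -26.6°

From cos δ = sin φ₁ sin φ₂ + cos φ₁ cos φ₂ cos Δλ, the central angle is δ ≈ 0.625 rad (35.8°).
Interpolate at f = 3/4 with slerp weights a = sin((1−f)δ)/sin δ ≈ 0.266, b = sin(fδ)/sin δ ≈ 0.772.
p = a·p₁ + b·p₂ ≈ (0.643, -0.322, -0.695); φ = arcsin(p_z) ≈ -44.06°, λ = atan2(p_y, p_x) ≈ -26.60°.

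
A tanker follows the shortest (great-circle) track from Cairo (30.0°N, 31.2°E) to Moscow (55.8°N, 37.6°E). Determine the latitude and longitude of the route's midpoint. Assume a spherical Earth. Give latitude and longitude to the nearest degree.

≈ (43°N, 34°E)

Convert each endpoint to a unit vector on the sphere (x = cos φ cos λ, y = cos φ sin λ, z = sin φ).
The central angle between the endpoints is δ = arccos(p₁·p₂) ≈ 0.457 rad (26.2°).
Interpolate at f = 1/2 with slerp weights a = sin((1−f)δ)/sin δ ≈ 0.513, b = sin(fδ)/sin δ ≈ 0.513.
p = a·p₁ + b·p₂ ≈ (0.609, 0.406, 0.681); φ = arcsin(p_z) ≈ 42.94°, λ = atan2(p_y, p_x) ≈ 33.72°.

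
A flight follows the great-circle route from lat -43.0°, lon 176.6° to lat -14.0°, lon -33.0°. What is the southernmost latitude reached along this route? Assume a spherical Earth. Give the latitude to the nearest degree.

The great circle lies in the plane with unit normal n̂ = (p₁ × p₂)/|p₁ × p₂|.
Here n̂_z ≈ +0.393; the vertex latitude is φ_max = arccos|n̂_z| ≈ 66.9°.
Check via Clairaut: cos φ_max = |cos φ₁| · sin C = cos(43.0°)·sin(147.5°) ≈ 0.393, again giving ≈ 66.9°.

≈ -67°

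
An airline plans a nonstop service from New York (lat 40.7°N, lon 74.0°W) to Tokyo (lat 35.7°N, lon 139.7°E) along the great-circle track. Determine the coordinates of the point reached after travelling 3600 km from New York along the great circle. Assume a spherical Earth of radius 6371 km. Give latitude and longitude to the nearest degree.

≈ lat 66°N, lon 110°W

The haversine formula gives a central angle δ ≈ 1.703 rad (97.6°) between the endpoints. The total great-circle distance is δ·R ≈ 1.703 × 6371 ≈ 10849 km, so the target fraction is f = 3600/10849 ≈ 0.332.
Interpolate at f ≈ 0.332 with slerp weights a = sin((1−f)δ)/sin δ ≈ 0.916, b = sin(fδ)/sin δ ≈ 0.540.
p = a·p₁ + b·p₂ ≈ (-0.143, -0.384, 0.912); φ = arcsin(p_z) ≈ 65.83°, λ = atan2(p_y, p_x) ≈ -110.47°.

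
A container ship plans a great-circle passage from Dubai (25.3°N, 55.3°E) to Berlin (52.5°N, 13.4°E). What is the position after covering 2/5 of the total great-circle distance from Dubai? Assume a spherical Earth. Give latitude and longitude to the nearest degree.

≈ 38°N, 42°E

Write both endpoints as unit vectors p₁, p₂ with components (cos φ cos λ, cos φ sin λ, sin φ).
The central angle between the endpoints is δ = arccos(p₁·p₂) ≈ 0.725 rad (41.5°).
Interpolate at f = 2/5 with slerp weights a = sin((1−f)δ)/sin δ ≈ 0.635, b = sin(fδ)/sin δ ≈ 0.431.
p = a·p₁ + b·p₂ ≈ (0.582, 0.533, 0.614); φ = arcsin(p_z) ≈ 37.85°, λ = atan2(p_y, p_x) ≈ 42.47°.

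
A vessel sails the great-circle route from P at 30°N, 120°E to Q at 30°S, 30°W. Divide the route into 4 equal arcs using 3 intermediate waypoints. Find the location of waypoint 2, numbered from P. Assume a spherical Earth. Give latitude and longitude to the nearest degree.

≈ 0°N, 45°E

Write both endpoints as unit vectors p₁, p₂ with components (cos φ cos λ, cos φ sin λ, sin φ).
The central angle between the endpoints is δ = arccos(p₁·p₂) ≈ 2.689 rad (154.1°).
Interpolate at f = 2/4 with slerp weights a = sin((1−f)δ)/sin δ ≈ 2.231, b = sin(fδ)/sin δ ≈ 2.231.
p = a·p₁ + b·p₂ ≈ (0.707, 0.707, 0.000); φ = arcsin(p_z) ≈ 0.00°, λ = atan2(p_y, p_x) ≈ 45.00°.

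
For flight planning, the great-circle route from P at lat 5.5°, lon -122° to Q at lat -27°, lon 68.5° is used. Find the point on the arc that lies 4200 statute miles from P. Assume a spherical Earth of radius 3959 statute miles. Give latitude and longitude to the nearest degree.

Convert each endpoint to a unit vector on the sphere (x = cos φ cos λ, y = cos φ sin λ, z = sin φ).
The central angle between the endpoints is δ = arccos(p₁·p₂) ≈ 2.728 rad (156.3°). The total great-circle distance is δ·R ≈ 2.728 × 3959 ≈ 10799 mi, so the target fraction is f = 4200/10799 ≈ 0.389.
Interpolate at f ≈ 0.389 with slerp weights a = sin((1−f)δ)/sin δ ≈ 2.475, b = sin(fδ)/sin δ ≈ 2.170.
p = a·p₁ + b·p₂ ≈ (-0.597, -0.290, -0.748); φ = arcsin(p_z) ≈ -48.42°, λ = atan2(p_y, p_x) ≈ -154.07°.

≈ lat -48°, lon -154°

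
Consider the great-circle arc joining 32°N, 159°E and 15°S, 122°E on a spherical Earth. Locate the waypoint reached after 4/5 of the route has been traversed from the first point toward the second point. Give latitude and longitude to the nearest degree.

≈ 5°S, 129°E

Convert each endpoint to a unit vector on the sphere (x = cos φ cos λ, y = cos φ sin λ, z = sin φ).
The central angle between the endpoints is δ = arccos(p₁·p₂) ≈ 1.027 rad (58.9°).
Interpolate at f = 4/5 with slerp weights a = sin((1−f)δ)/sin δ ≈ 0.238, b = sin(fδ)/sin δ ≈ 0.856.
p = a·p₁ + b·p₂ ≈ (-0.627, 0.773, -0.095); φ = arcsin(p_z) ≈ -5.46°, λ = atan2(p_y, p_x) ≈ 129.02°.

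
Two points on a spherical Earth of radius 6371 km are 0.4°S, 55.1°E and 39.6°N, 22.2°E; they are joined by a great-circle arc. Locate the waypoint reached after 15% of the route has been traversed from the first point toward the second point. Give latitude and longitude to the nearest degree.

≈ 6°N, 51°E

Convert each endpoint to a unit vector on the sphere (x = cos φ cos λ, y = cos φ sin λ, z = sin φ).
The central angle between the endpoints is δ = arccos(p₁·p₂) ≈ 0.873 rad (50.0°).
Interpolate at f = 0.15 with slerp weights a = sin((1−f)δ)/sin δ ≈ 0.882, b = sin(fδ)/sin δ ≈ 0.170.
p = a·p₁ + b·p₂ ≈ (0.626, 0.773, 0.102); φ = arcsin(p_z) ≈ 5.88°, λ = atan2(p_y, p_x) ≈ 50.99°.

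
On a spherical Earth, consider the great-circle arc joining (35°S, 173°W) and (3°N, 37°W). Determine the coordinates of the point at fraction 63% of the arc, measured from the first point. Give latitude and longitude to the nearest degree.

Convert each endpoint to a unit vector on the sphere (x = cos φ cos λ, y = cos φ sin λ, z = sin φ).
The central angle between the endpoints is δ = arccos(p₁·p₂) ≈ 2.238 rad (128.2°).
Interpolate at f = 0.63 with slerp weights a = sin((1−f)δ)/sin δ ≈ 0.937, b = sin(fδ)/sin δ ≈ 1.256.
p = a·p₁ + b·p₂ ≈ (0.240, -0.848, -0.472); φ = arcsin(p_z) ≈ -28.15°, λ = atan2(p_y, p_x) ≈ -74.22°.

≈ (28°S, 74°W)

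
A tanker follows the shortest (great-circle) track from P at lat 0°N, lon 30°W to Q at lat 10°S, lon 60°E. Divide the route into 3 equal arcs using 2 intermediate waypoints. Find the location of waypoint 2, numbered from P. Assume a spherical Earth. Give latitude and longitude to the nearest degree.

Convert each endpoint to a unit vector on the sphere (x = cos φ cos λ, y = cos φ sin λ, z = sin φ).
The central angle between the endpoints is δ = arccos(p₁·p₂) ≈ 1.571 rad (90.0°).
Interpolate at f = 2/3 with slerp weights a = sin((1−f)δ)/sin δ ≈ 0.500, b = sin(fδ)/sin δ ≈ 0.866.
p = a·p₁ + b·p₂ ≈ (0.859, 0.489, -0.150); φ = arcsin(p_z) ≈ -8.65°, λ = atan2(p_y, p_x) ≈ 29.62°.

≈ lat 9°S, lon 30°E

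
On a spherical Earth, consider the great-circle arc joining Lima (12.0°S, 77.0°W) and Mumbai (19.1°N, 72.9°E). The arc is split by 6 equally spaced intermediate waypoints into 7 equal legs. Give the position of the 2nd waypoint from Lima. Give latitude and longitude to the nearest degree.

≈ 3°N, 36°W

Convert each endpoint to a unit vector on the sphere (x = cos φ cos λ, y = cos φ sin λ, z = sin φ).
The central angle between the endpoints is δ = arccos(p₁·p₂) ≈ 2.621 rad (150.2°).
Interpolate at f = 2/7 with slerp weights a = sin((1−f)δ)/sin δ ≈ 1.921, b = sin(fδ)/sin δ ≈ 1.370.
p = a·p₁ + b·p₂ ≈ (0.803, -0.594, 0.049); φ = arcsin(p_z) ≈ 2.80°, λ = atan2(p_y, p_x) ≈ -36.47°.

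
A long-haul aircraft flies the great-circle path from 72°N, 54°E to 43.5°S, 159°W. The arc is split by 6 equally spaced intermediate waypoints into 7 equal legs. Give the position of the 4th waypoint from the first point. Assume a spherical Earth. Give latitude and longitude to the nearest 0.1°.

The haversine formula gives a central angle δ ≈ 2.573 rad (147.4°) between the endpoints.
Interpolate at f = 4/7 with slerp weights a = sin((1−f)δ)/sin δ ≈ 1.657, b = sin(fδ)/sin δ ≈ 1.848.
p = a·p₁ + b·p₂ ≈ (-0.950, -0.066, 0.304); φ = arcsin(p_z) ≈ 17.72°, λ = atan2(p_y, p_x) ≈ -176.03°.

≈ 17.7°N, 176.0°W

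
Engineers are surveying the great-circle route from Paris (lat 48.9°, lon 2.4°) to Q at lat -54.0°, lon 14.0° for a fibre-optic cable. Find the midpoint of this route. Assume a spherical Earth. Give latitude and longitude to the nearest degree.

From cos δ = sin φ₁ sin φ₂ + cos φ₁ cos φ₂ cos Δλ, the central angle is δ ≈ 1.804 rad (103.4°).
Interpolate at f = 1/2 with slerp weights a = sin((1−f)δ)/sin δ ≈ 0.806, b = sin(fδ)/sin δ ≈ 0.806.
p = a·p₁ + b·p₂ ≈ (0.990, 0.137, -0.045); φ = arcsin(p_z) ≈ -2.56°, λ = atan2(p_y, p_x) ≈ 7.87°.

≈ lat -3°, lon 8°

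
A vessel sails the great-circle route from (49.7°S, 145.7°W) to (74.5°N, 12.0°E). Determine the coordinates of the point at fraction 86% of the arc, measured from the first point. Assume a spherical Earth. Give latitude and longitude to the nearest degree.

From cos δ = sin φ₁ sin φ₂ + cos φ₁ cos φ₂ cos Δλ, the central angle is δ ≈ 2.679 rad (153.5°).
Interpolate at f = 0.86 with slerp weights a = sin((1−f)δ)/sin δ ≈ 0.821, b = sin(fδ)/sin δ ≈ 1.665.
p = a·p₁ + b·p₂ ≈ (-0.003, -0.207, 0.978); φ = arcsin(p_z) ≈ 78.07°, λ = atan2(p_y, p_x) ≈ -90.91°.

≈ (78°N, 91°W)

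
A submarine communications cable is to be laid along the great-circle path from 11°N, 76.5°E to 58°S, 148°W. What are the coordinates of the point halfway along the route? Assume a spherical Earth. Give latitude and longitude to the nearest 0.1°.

Convert each endpoint to a unit vector on the sphere (x = cos φ cos λ, y = cos φ sin λ, z = sin φ).
The central angle between the endpoints is δ = arccos(p₁·p₂) ≈ 2.133 rad (122.2°).
Interpolate at f = 1/2 with slerp weights a = sin((1−f)δ)/sin δ ≈ 1.035, b = sin(fδ)/sin δ ≈ 1.035.
p = a·p₁ + b·p₂ ≈ (-0.228, 0.697, -0.680); φ = arcsin(p_z) ≈ -42.84°, λ = atan2(p_y, p_x) ≈ 108.10°.

≈ 42.8°S, 108.1°E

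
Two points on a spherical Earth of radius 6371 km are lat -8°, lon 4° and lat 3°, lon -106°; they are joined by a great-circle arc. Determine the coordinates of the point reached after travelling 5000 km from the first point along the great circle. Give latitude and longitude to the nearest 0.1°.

≈ lat -5.5°, lon -41.2°

Convert each endpoint to a unit vector on the sphere (x = cos φ cos λ, y = cos φ sin λ, z = sin φ).
The central angle between the endpoints is δ = arccos(p₁·p₂) ≈ 1.924 rad (110.2°). The total great-circle distance is δ·R ≈ 1.924 × 6371 ≈ 12255 km, so the target fraction is f = 5000/12255 ≈ 0.408.
Interpolate at f ≈ 0.408 with slerp weights a = sin((1−f)δ)/sin δ ≈ 0.968, b = sin(fδ)/sin δ ≈ 0.753.
p = a·p₁ + b·p₂ ≈ (0.749, -0.656, -0.095); φ = arcsin(p_z) ≈ -5.47°, λ = atan2(p_y, p_x) ≈ -41.23°.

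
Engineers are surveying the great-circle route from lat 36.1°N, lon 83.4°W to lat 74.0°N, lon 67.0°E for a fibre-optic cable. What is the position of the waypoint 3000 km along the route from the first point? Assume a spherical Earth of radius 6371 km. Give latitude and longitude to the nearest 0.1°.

≈ lat 62.6°N, lon 75.1°W

From cos δ = sin φ₁ sin φ₂ + cos φ₁ cos φ₂ cos Δλ, the central angle is δ ≈ 1.189 rad (68.1°). The total great-circle distance is δ·R ≈ 1.189 × 6371 ≈ 7574 km, so the target fraction is f = 3000/7574 ≈ 0.396.
Interpolate at f ≈ 0.396 with slerp weights a = sin((1−f)δ)/sin δ ≈ 0.709, b = sin(fδ)/sin δ ≈ 0.489.
p = a·p₁ + b·p₂ ≈ (0.118, -0.445, 0.888); φ = arcsin(p_z) ≈ 62.58°, λ = atan2(p_y, p_x) ≈ -75.09°.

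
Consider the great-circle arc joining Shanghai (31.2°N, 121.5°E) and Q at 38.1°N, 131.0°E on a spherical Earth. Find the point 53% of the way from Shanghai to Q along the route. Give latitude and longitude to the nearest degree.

≈ 35°N, 126°E

From cos δ = sin φ₁ sin φ₂ + cos φ₁ cos φ₂ cos Δλ, the central angle is δ ≈ 0.182 rad (10.4°).
Interpolate at f = 0.53 with slerp weights a = sin((1−f)δ)/sin δ ≈ 0.472, b = sin(fδ)/sin δ ≈ 0.532.
p = a·p₁ + b·p₂ ≈ (-0.486, 0.660, 0.573); φ = arcsin(p_z) ≈ 34.95°, λ = atan2(p_y, p_x) ≈ 126.34°.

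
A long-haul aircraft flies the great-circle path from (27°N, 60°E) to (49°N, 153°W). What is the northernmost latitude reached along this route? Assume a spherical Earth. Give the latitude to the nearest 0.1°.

The great circle lies in the plane with unit normal n̂ = (p₁ × p₂)/|p₁ × p₂|.
Here n̂_z ≈ +0.322; the vertex latitude is φ_max = arccos|n̂_z| ≈ 71.2°.
Check via Clairaut: cos φ_max = |cos φ₁| · sin C = cos(27.0°)·sin(21.2°) ≈ 0.322, again giving ≈ 71.2°.

≈ 71.2°N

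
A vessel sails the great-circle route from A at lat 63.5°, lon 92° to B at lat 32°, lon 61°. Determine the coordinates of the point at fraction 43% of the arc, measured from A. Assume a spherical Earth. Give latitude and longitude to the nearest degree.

Convert each endpoint to a unit vector on the sphere (x = cos φ cos λ, y = cos φ sin λ, z = sin φ).
The central angle between the endpoints is δ = arccos(p₁·p₂) ≈ 0.646 rad (37.0°).
Interpolate at f = 0.43 with slerp weights a = sin((1−f)δ)/sin δ ≈ 0.598, b = sin(fδ)/sin δ ≈ 0.456.
p = a·p₁ + b·p₂ ≈ (0.178, 0.604, 0.776); φ = arcsin(p_z) ≈ 50.94°, λ = atan2(p_y, p_x) ≈ 73.60°.

≈ lat 51°, lon 74°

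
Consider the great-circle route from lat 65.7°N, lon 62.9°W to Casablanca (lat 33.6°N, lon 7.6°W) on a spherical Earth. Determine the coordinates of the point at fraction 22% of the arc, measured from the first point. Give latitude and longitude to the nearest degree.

From cos δ = sin φ₁ sin φ₂ + cos φ₁ cos φ₂ cos Δλ, the central angle is δ ≈ 0.796 rad (45.6°).
Interpolate at f = 0.22 with slerp weights a = sin((1−f)δ)/sin δ ≈ 0.814, b = sin(fδ)/sin δ ≈ 0.244.
p = a·p₁ + b·p₂ ≈ (0.354, -0.325, 0.877); φ = arcsin(p_z) ≈ 61.28°, λ = atan2(p_y, p_x) ≈ -42.57°.

≈ lat 61°N, lon 43°W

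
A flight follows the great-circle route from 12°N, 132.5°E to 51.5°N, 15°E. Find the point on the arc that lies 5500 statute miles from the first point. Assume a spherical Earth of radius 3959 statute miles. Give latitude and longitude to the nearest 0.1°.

Convert each endpoint to a unit vector on the sphere (x = cos φ cos λ, y = cos φ sin λ, z = sin φ).
The central angle between the endpoints is δ = arccos(p₁·p₂) ≈ 1.690 rad (96.8°). The total great-circle distance is δ·R ≈ 1.690 × 3959 ≈ 6689 mi, so the target fraction is f = 5500/6689 ≈ 0.822.
Interpolate at f ≈ 0.822 with slerp weights a = sin((1−f)δ)/sin δ ≈ 0.298, b = sin(fδ)/sin δ ≈ 0.991.
p = a·p₁ + b·p₂ ≈ (0.399, 0.374, 0.837); φ = arcsin(p_z) ≈ 56.84°, λ = atan2(p_y, p_x) ≈ 43.20°.

≈ 56.8°N, 43.2°E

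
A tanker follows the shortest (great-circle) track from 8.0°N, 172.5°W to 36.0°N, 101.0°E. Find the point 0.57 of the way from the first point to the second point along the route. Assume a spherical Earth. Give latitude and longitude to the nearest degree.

≈ 31°N, 143°E

The haversine formula gives a central angle δ ≈ 1.440 rad (82.5°) between the endpoints.
Interpolate at f = 0.57 with slerp weights a = sin((1−f)δ)/sin δ ≈ 0.585, b = sin(fδ)/sin δ ≈ 0.738.
p = a·p₁ + b·p₂ ≈ (-0.689, 0.510, 0.515); φ = arcsin(p_z) ≈ 31.01°, λ = atan2(p_y, p_x) ≈ 143.45°.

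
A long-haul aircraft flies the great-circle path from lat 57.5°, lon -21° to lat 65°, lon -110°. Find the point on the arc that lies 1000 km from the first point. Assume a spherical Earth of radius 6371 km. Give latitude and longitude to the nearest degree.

≈ lat 64°, lon -34°

From cos δ = sin φ₁ sin φ₂ + cos φ₁ cos φ₂ cos Δλ, the central angle is δ ≈ 0.695 rad (39.8°). The total great-circle distance is δ·R ≈ 0.695 × 6371 ≈ 4425 km, so the target fraction is f = 1000/4425 ≈ 0.226.
Interpolate at f ≈ 0.226 with slerp weights a = sin((1−f)δ)/sin δ ≈ 0.800, b = sin(fδ)/sin δ ≈ 0.244.
p = a·p₁ + b·p₂ ≈ (0.366, -0.251, 0.896); φ = arcsin(p_z) ≈ 63.65°, λ = atan2(p_y, p_x) ≈ -34.45°.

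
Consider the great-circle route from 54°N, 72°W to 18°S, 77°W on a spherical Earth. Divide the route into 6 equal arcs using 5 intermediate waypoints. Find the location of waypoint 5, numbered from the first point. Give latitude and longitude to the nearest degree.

Convert each endpoint to a unit vector on the sphere (x = cos φ cos λ, y = cos φ sin λ, z = sin φ).
The central angle between the endpoints is δ = arccos(p₁·p₂) ≈ 1.259 rad (72.1°).
Interpolate at f = 5/6 with slerp weights a = sin((1−f)δ)/sin δ ≈ 0.219, b = sin(fδ)/sin δ ≈ 0.911.
p = a·p₁ + b·p₂ ≈ (0.235, -0.966, -0.104); φ = arcsin(p_z) ≈ -6.00°, λ = atan2(p_y, p_x) ≈ -76.35°.

≈ 6°S, 76°W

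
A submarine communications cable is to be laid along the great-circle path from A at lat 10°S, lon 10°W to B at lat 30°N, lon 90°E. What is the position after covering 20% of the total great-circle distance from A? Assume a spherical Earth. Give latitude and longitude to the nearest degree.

Convert each endpoint to a unit vector on the sphere (x = cos φ cos λ, y = cos φ sin λ, z = sin φ).
The central angle between the endpoints is δ = arccos(p₁·p₂) ≈ 1.808 rad (103.6°).
Interpolate at f = 0.20 with slerp weights a = sin((1−f)δ)/sin δ ≈ 1.021, b = sin(fδ)/sin δ ≈ 0.364.
p = a·p₁ + b·p₂ ≈ (0.990, 0.141, 0.005); φ = arcsin(p_z) ≈ 0.27°, λ = atan2(p_y, p_x) ≈ 8.08°.

≈ lat 0°N, lon 8°E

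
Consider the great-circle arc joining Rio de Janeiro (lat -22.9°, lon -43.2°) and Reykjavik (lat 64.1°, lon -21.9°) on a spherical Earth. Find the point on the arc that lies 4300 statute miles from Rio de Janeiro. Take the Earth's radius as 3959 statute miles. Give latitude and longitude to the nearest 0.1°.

Convert each endpoint to a unit vector on the sphere (x = cos φ cos λ, y = cos φ sin λ, z = sin φ).
The central angle between the endpoints is δ = arccos(p₁·p₂) ≈ 1.546 rad (88.6°). The total great-circle distance is δ·R ≈ 1.546 × 3959 ≈ 6120 mi, so the target fraction is f = 4300/6120 ≈ 0.703.
Interpolate at f ≈ 0.703 with slerp weights a = sin((1−f)δ)/sin δ ≈ 0.444, b = sin(fδ)/sin δ ≈ 0.885.
p = a·p₁ + b·p₂ ≈ (0.657, -0.424, 0.623); φ = arcsin(p_z) ≈ 38.57°, λ = atan2(p_y, p_x) ≈ -32.85°.

≈ lat 38.6°, lon -32.9°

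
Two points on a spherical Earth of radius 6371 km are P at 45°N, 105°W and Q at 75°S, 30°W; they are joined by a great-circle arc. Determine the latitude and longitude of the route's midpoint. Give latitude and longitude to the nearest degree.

≈ 18°S, 87°W

Convert each endpoint to a unit vector on the sphere (x = cos φ cos λ, y = cos φ sin λ, z = sin φ).
The central angle between the endpoints is δ = arccos(p₁·p₂) ≈ 2.260 rad (129.5°).
Interpolate at f = 1/2 with slerp weights a = sin((1−f)δ)/sin δ ≈ 1.171, b = sin(fδ)/sin δ ≈ 1.171.
p = a·p₁ + b·p₂ ≈ (0.048, -0.952, -0.303); φ = arcsin(p_z) ≈ -17.65°, λ = atan2(p_y, p_x) ≈ -87.10°.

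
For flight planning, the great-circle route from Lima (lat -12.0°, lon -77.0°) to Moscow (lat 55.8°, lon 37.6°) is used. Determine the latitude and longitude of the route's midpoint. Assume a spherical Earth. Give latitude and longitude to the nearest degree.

≈ lat 34°, lon -43°

Convert each endpoint to a unit vector on the sphere (x = cos φ cos λ, y = cos φ sin λ, z = sin φ).
The central angle between the endpoints is δ = arccos(p₁·p₂) ≈ 1.983 rad (113.6°).
Interpolate at f = 1/2 with slerp weights a = sin((1−f)δ)/sin δ ≈ 0.914, b = sin(fδ)/sin δ ≈ 0.914.
p = a·p₁ + b·p₂ ≈ (0.608, -0.557, 0.566); φ = arcsin(p_z) ≈ 34.44°, λ = atan2(p_y, p_x) ≈ -42.52°.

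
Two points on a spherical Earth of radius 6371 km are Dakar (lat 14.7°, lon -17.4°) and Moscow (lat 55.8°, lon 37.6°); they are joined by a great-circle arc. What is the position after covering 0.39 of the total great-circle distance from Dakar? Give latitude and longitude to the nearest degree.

Convert each endpoint to a unit vector on the sphere (x = cos φ cos λ, y = cos φ sin λ, z = sin φ).
The central angle between the endpoints is δ = arccos(p₁·p₂) ≈ 1.022 rad (58.6°).
Interpolate at f = 0.39 with slerp weights a = sin((1−f)δ)/sin δ ≈ 0.684, b = sin(fδ)/sin δ ≈ 0.455.
p = a·p₁ + b·p₂ ≈ (0.834, -0.042, 0.550); φ = arcsin(p_z) ≈ 33.36°, λ = atan2(p_y, p_x) ≈ -2.88°.

≈ lat 33°, lon -3°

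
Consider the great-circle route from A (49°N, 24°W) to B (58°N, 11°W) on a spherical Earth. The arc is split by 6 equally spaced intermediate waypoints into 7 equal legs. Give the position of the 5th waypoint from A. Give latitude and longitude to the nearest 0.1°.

Write both endpoints as unit vectors p₁, p₂ with components (cos φ cos λ, cos φ sin λ, sin φ).
The central angle between the endpoints is δ = arccos(p₁·p₂) ≈ 0.206 rad (11.8°).
Interpolate at f = 5/7 with slerp weights a = sin((1−f)δ)/sin δ ≈ 0.288, b = sin(fδ)/sin δ ≈ 0.717.
p = a·p₁ + b·p₂ ≈ (0.545, -0.149, 0.825); φ = arcsin(p_z) ≈ 55.58°, λ = atan2(p_y, p_x) ≈ -15.31°.

≈ (55.6°N, 15.3°W)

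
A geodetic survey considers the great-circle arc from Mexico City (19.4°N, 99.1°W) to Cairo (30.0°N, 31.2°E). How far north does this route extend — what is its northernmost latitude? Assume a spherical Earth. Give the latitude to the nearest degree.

The great circle lies in the plane with unit normal n̂ = (p₁ × p₂)/|p₁ × p₂|.
Here n̂_z ≈ +0.668; the vertex latitude is φ_max = arccos|n̂_z| ≈ 48.1°.
Check via Clairaut: cos φ_max = |cos φ₁| · sin C = cos(19.4°)·sin(45.1°) ≈ 0.668, again giving ≈ 48.1°.

≈ 48°N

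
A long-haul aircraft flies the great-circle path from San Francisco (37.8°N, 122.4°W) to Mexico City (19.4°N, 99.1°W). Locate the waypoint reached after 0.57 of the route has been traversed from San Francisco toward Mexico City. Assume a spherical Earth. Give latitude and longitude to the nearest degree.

From cos δ = sin φ₁ sin φ₂ + cos φ₁ cos φ₂ cos Δλ, the central angle is δ ≈ 0.478 rad (27.4°).
Interpolate at f = 0.57 with slerp weights a = sin((1−f)δ)/sin δ ≈ 0.444, b = sin(fδ)/sin δ ≈ 0.585.
p = a·p₁ + b·p₂ ≈ (-0.275, -0.841, 0.466); φ = arcsin(p_z) ≈ 27.79°, λ = atan2(p_y, p_x) ≈ -108.12°.

≈ 28°N, 108°W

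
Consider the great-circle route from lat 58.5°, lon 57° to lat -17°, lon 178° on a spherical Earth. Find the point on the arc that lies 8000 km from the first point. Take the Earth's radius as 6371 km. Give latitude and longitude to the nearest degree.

Write both endpoints as unit vectors p₁, p₂ with components (cos φ cos λ, cos φ sin λ, sin φ).
The central angle between the endpoints is δ = arccos(p₁·p₂) ≈ 2.102 rad (120.4°). The total great-circle distance is δ·R ≈ 2.102 × 6371 ≈ 13392 km, so the target fraction is f = 8000/13392 ≈ 0.597.
Interpolate at f ≈ 0.597 with slerp weights a = sin((1−f)δ)/sin δ ≈ 0.869, b = sin(fδ)/sin δ ≈ 1.103.
p = a·p₁ + b·p₂ ≈ (-0.807, 0.417, 0.418); φ = arcsin(p_z) ≈ 24.72°, λ = atan2(p_y, p_x) ≈ 152.64°.

≈ lat 25°, lon 153°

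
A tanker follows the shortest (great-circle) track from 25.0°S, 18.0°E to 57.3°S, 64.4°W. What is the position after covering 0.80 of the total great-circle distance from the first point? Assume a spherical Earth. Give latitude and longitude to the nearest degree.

≈ 57°S, 40°W

The haversine formula gives a central angle δ ≈ 1.137 rad (65.1°) between the endpoints.
Interpolate at f = 0.80 with slerp weights a = sin((1−f)δ)/sin δ ≈ 0.248, b = sin(fδ)/sin δ ≈ 0.870.
p = a·p₁ + b·p₂ ≈ (0.417, -0.354, -0.837); φ = arcsin(p_z) ≈ -56.82°, λ = atan2(p_y, p_x) ≈ -40.33°.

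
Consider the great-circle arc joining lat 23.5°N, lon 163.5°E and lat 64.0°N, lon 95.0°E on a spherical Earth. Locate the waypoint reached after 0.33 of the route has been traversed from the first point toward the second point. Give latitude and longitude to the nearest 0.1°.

≈ lat 40.4°N, lon 151.4°E

From cos δ = sin φ₁ sin φ₂ + cos φ₁ cos φ₂ cos Δλ, the central angle is δ ≈ 1.041 rad (59.6°).
Interpolate at f = 0.33 with slerp weights a = sin((1−f)δ)/sin δ ≈ 0.744, b = sin(fδ)/sin δ ≈ 0.390.
p = a·p₁ + b·p₂ ≈ (-0.669, 0.364, 0.648); φ = arcsin(p_z) ≈ 40.36°, λ = atan2(p_y, p_x) ≈ 151.44°.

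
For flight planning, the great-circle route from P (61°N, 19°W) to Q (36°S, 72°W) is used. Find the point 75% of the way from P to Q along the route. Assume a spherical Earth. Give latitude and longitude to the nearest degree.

From cos δ = sin φ₁ sin φ₂ + cos φ₁ cos φ₂ cos Δλ, the central angle is δ ≈ 1.853 rad (106.1°).
Interpolate at f = 0.75 with slerp weights a = sin((1−f)δ)/sin δ ≈ 0.465, b = sin(fδ)/sin δ ≈ 1.024.
p = a·p₁ + b·p₂ ≈ (0.469, -0.861, -0.195); φ = arcsin(p_z) ≈ -11.25°, λ = atan2(p_y, p_x) ≈ -61.42°.

≈ (11°S, 61°W)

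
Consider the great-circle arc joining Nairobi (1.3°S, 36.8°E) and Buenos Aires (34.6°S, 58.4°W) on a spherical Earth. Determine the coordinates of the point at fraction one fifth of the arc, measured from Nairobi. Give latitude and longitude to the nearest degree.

≈ (12°S, 21°E)

Write both endpoints as unit vectors p₁, p₂ with components (cos φ cos λ, cos φ sin λ, sin φ).
The central angle between the endpoints is δ = arccos(p₁·p₂) ≈ 1.633 rad (93.5°).
Interpolate at f = 1/5 with slerp weights a = sin((1−f)δ)/sin δ ≈ 0.967, b = sin(fδ)/sin δ ≈ 0.321.
p = a·p₁ + b·p₂ ≈ (0.913, 0.354, -0.204); φ = arcsin(p_z) ≈ -11.80°, λ = atan2(p_y, p_x) ≈ 21.19°.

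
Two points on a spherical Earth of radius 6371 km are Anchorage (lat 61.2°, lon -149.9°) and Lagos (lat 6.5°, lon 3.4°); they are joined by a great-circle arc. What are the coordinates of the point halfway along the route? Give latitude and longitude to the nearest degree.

≈ lat 59°, lon -18°

From cos δ = sin φ₁ sin φ₂ + cos φ₁ cos φ₂ cos Δλ, the central angle is δ ≈ 1.905 rad (109.2°).
Interpolate at f = 1/2 with slerp weights a = sin((1−f)δ)/sin δ ≈ 0.863, b = sin(fδ)/sin δ ≈ 0.863.
p = a·p₁ + b·p₂ ≈ (0.496, -0.158, 0.854); φ = arcsin(p_z) ≈ 58.63°, λ = atan2(p_y, p_x) ≈ -17.62°.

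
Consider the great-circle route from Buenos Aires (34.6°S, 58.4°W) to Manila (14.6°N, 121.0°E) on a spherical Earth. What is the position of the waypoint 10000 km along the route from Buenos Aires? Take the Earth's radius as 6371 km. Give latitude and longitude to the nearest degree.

≈ 55°S, 119°E

Write both endpoints as unit vectors p₁, p₂ with components (cos φ cos λ, cos φ sin λ, sin φ).
The central angle between the endpoints is δ = arccos(p₁·p₂) ≈ 2.792 rad (160.0°). The total great-circle distance is δ·R ≈ 2.792 × 6371 ≈ 17790 km, so the target fraction is f = 10000/17790 ≈ 0.562.
Interpolate at f ≈ 0.562 with slerp weights a = sin((1−f)δ)/sin δ ≈ 2.748, b = sin(fδ)/sin δ ≈ 2.923.
p = a·p₁ + b·p₂ ≈ (-0.272, 0.498, -0.823); φ = arcsin(p_z) ≈ -55.43°, λ = atan2(p_y, p_x) ≈ 118.61°.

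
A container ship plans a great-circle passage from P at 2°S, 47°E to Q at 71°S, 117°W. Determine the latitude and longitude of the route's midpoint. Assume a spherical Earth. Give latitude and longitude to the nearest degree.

Convert each endpoint to a unit vector on the sphere (x = cos φ cos λ, y = cos φ sin λ, z = sin φ).
The central angle between the endpoints is δ = arccos(p₁·p₂) ≈ 1.854 rad (106.2°).
Interpolate at f = 1/2 with slerp weights a = sin((1−f)δ)/sin δ ≈ 0.833, b = sin(fδ)/sin δ ≈ 0.833.
p = a·p₁ + b·p₂ ≈ (0.445, 0.367, -0.817); φ = arcsin(p_z) ≈ -54.77°, λ = atan2(p_y, p_x) ≈ 39.55°.

≈ 55°S, 40°E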